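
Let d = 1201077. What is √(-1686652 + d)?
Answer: 5*I*√19423 ≈ 696.83*I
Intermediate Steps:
√(-1686652 + d) = √(-1686652 + 1201077) = √(-485575) = 5*I*√19423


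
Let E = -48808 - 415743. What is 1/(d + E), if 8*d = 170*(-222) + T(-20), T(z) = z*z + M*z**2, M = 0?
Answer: -2/938437 ≈ -2.1312e-6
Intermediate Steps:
E = -464551
T(z) = z**2 (T(z) = z*z + 0*z**2 = z**2 + 0 = z**2)
d = -9335/2 (d = (170*(-222) + (-20)**2)/8 = (-37740 + 400)/8 = (1/8)*(-37340) = -9335/2 ≈ -4667.5)
1/(d + E) = 1/(-9335/2 - 464551) = 1/(-938437/2) = -2/938437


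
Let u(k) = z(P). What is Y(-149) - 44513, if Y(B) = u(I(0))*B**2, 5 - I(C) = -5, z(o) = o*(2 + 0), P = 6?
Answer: 221899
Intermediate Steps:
z(o) = 2*o (z(o) = o*2 = 2*o)
I(C) = 10 (I(C) = 5 - 1*(-5) = 5 + 5 = 10)
u(k) = 12 (u(k) = 2*6 = 12)
Y(B) = 12*B**2
Y(-149) - 44513 = 12*(-149)**2 - 44513 = 12*22201 - 44513 = 266412 - 44513 = 221899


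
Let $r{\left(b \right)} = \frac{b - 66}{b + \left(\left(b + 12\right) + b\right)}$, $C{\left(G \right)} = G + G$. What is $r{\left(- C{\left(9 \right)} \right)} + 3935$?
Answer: $3937$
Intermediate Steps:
$C{\left(G \right)} = 2 G$
$r{\left(b \right)} = \frac{-66 + b}{12 + 3 b}$ ($r{\left(b \right)} = \frac{-66 + b}{b + \left(\left(12 + b\right) + b\right)} = \frac{-66 + b}{b + \left(12 + 2 b\right)} = \frac{-66 + b}{12 + 3 b}$)
$r{\left(- C{\left(9 \right)} \right)} + 3935 = \frac{-66 - 2 \cdot 9}{3 \left(4 - 2 \cdot 9\right)} + 3935 = \frac{-66 - 18}{3 \left(4 - 18\right)} + 3935 = \frac{1}{3} \frac{1}{-14} \left(-84\right) + 3935 = \frac{1}{3} \left(- \frac{1}{14}\right) \left(-84\right) + 3935 = 2 + 3935 = 3937$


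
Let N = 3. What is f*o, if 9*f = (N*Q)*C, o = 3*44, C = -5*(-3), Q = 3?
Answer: 1980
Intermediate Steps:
C = 15
o = 132
f = 15 (f = ((3*3)*15)/9 = (9*15)/9 = (1/9)*135 = 15)
f*o = 15*132 = 1980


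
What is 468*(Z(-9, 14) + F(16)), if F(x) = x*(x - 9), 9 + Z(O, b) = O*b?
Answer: -10764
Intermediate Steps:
Z(O, b) = -9 + O*b
F(x) = x*(-9 + x)
468*(Z(-9, 14) + F(16)) = 468*((-9 - 9*14) + 16*(-9 + 16)) = 468*((-9 - 126) + 16*7) = 468*(-135 + 112) = 468*(-23) = -10764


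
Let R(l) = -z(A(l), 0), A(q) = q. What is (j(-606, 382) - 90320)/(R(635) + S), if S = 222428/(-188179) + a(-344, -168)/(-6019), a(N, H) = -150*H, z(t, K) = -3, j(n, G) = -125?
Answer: 102442475073445/2682956729 ≈ 38183.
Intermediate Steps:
S = -6080904932/1132649401 (S = 222428/(-188179) - 150*(-168)/(-6019) = 222428*(-1/188179) + 25200*(-1/6019) = -222428/188179 - 25200/6019 = -6080904932/1132649401 ≈ -5.3687)
R(l) = 3 (R(l) = -1*(-3) = 3)
(j(-606, 382) - 90320)/(R(635) + S) = (-125 - 90320)/(3 - 6080904932/1132649401) = -90445/(-2682956729/1132649401) = -90445*(-1132649401/2682956729) = 102442475073445/2682956729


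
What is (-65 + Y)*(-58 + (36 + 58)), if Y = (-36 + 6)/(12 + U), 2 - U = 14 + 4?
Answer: -2070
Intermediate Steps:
U = -16 (U = 2 - (14 + 4) = 2 - 1*18 = 2 - 18 = -16)
Y = 15/2 (Y = (-36 + 6)/(12 - 16) = -30/(-4) = -30*(-1/4) = 15/2 ≈ 7.5000)
(-65 + Y)*(-58 + (36 + 58)) = (-65 + 15/2)*(-58 + (36 + 58)) = -115*(-58 + 94)/2 = -115/2*36 = -2070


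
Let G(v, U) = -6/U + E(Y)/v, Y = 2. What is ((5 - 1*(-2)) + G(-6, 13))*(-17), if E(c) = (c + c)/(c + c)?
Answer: -8449/78 ≈ -108.32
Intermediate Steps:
E(c) = 1 (E(c) = (2*c)/((2*c)) = (2*c)*(1/(2*c)) = 1)
G(v, U) = 1/v - 6/U (G(v, U) = -6/U + 1/v = 1/v - 6/U)
((5 - 1*(-2)) + G(-6, 13))*(-17) = ((5 - 1*(-2)) + (1/(-6) - 6/13))*(-17) = ((5 + 2) + (-⅙ - 6*1/13))*(-17) = (7 + (-⅙ - 6/13))*(-17) = (7 - 49/78)*(-17) = (497/78)*(-17) = -8449/78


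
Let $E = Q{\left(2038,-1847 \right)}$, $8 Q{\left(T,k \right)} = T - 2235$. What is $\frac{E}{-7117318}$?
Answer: $\frac{197}{56938544} \approx 3.4599 \cdot 10^{-6}$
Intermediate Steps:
$Q{\left(T,k \right)} = - \frac{2235}{8} + \frac{T}{8}$ ($Q{\left(T,k \right)} = \frac{T - 2235}{8} = \frac{-2235 + T}{8} = - \frac{2235}{8} + \frac{T}{8}$)
$E = - \frac{197}{8}$ ($E = - \frac{2235}{8} + \frac{1}{8} \cdot 2038 = - \frac{2235}{8} + \frac{1019}{4} = - \frac{197}{8} \approx -24.625$)
$\frac{E}{-7117318} = - \frac{197}{8 \left(-7117318\right)} = \left(- \frac{197}{8}\right) \left(- \frac{1}{7117318}\right) = \frac{197}{56938544}$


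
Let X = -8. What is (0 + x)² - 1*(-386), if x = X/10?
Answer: 9666/25 ≈ 386.64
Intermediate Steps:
x = -⅘ (x = -8/10 = -8*⅒ = -⅘ ≈ -0.80000)
(0 + x)² - 1*(-386) = (0 - ⅘)² - 1*(-386) = (-⅘)² + 386 = 16/25 + 386 = 9666/25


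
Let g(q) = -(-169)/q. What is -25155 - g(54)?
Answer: -1358539/54 ≈ -25158.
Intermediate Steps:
g(q) = 169/q
-25155 - g(54) = -25155 - 169/54 = -1358539/54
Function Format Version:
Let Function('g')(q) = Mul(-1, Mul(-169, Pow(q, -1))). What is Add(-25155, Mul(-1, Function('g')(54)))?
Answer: Rational(-1358539, 54) ≈ -25158.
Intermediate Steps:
Function('g')(q) = Mul(169, Pow(q, -1))
Add(-25155, Mul(-1, Function('g')(54))) = Add(-25155, Mul(-1, Mul(169, Pow(54, -1)))) = Add(-25155, Mul(-1, Mul(169, Rational(1, 54)))) = Add(-25155, Mul(-1, Rational(169, 54))) = Add(-25155, Rational(-169, 54)) = Rational(-1358539, 54)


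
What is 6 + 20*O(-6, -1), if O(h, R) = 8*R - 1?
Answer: -174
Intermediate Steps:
O(h, R) = -1 + 8*R
6 + 20*O(-6, -1) = 6 + 20*(-1 + 8*(-1)) = 6 + 20*(-1 - 8) = 6 + 20*(-9) = 6 - 180 = -174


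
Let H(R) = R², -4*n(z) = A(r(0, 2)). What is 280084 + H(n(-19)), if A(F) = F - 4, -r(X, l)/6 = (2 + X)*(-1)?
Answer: 280088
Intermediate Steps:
r(X, l) = 12 + 6*X (r(X, l) = -6*(2 + X)*(-1) = -6*(-2 - X) = 12 + 6*X)
A(F) = -4 + F
n(z) = -2 (n(z) = -(-4 + (12 + 6*0))/4 = -(-4 + (12 + 0))/4 = -(-4 + 12)/4 = -¼*8 = -2)
280084 + H(n(-19)) = 280084 + (-2)² = 280084 + 4 = 280088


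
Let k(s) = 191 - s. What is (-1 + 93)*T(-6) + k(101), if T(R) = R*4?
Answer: -2118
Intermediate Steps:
T(R) = 4*R
(-1 + 93)*T(-6) + k(101) = (-1 + 93)*(4*(-6)) + (191 - 1*101) = 92*(-24) + (191 - 101) = -2208 + 90 = -2118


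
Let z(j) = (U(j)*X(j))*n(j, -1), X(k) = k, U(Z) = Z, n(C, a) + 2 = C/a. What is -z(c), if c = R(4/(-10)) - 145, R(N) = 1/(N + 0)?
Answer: -25324275/8 ≈ -3.1655e+6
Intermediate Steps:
n(C, a) = -2 + C/a
R(N) = 1/N
c = -295/2 (c = 1/(4/(-10)) - 145 = 1/(4*(-1/10)) - 145 = 1/(-2/5) - 145 = -5/2 - 145 = -295/2 ≈ -147.50)
z(j) = j**2*(-2 - j) (z(j) = (j*j)*(-2 + j/(-1)) = j**2*(-2 + j*(-1)) = j**2*(-2 - j))
-z(c) = -(-295/2)**2*(-2 - 1*(-295/2)) = -87025*(-2 + 295/2)/4 = -87025*291/(4*2) = -1*25324275/8 = -25324275/8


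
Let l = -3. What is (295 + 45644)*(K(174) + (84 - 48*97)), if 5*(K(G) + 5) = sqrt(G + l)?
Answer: -210262803 + 137817*sqrt(19)/5 ≈ -2.1014e+8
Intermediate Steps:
K(G) = -5 + sqrt(-3 + G)/5 (K(G) = -5 + sqrt(G - 3)/5 = -5 + sqrt(-3 + G)/5)
(295 + 45644)*(K(174) + (84 - 48*97)) = (295 + 45644)*((-5 + sqrt(-3 + 174)/5) + (84 - 48*97)) = 45939*((-5 + sqrt(171)/5) + (84 - 4656)) = 45939*((-5 + (3*sqrt(19))/5) - 4572) = 45939*((-5 + 3*sqrt(19)/5) - 4572) = 45939*(-4577 + 3*sqrt(19)/5) = -210262803 + 137817*sqrt(19)/5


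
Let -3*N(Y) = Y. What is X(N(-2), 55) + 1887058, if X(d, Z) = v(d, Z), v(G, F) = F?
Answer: 1887113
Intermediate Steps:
N(Y) = -Y/3
X(d, Z) = Z
X(N(-2), 55) + 1887058 = 55 + 1887058 = 1887113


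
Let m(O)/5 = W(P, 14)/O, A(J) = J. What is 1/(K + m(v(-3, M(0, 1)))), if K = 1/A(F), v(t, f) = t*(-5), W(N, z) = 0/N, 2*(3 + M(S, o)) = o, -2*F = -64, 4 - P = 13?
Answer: 32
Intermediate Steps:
P = -9 (P = 4 - 1*13 = 4 - 13 = -9)
F = 32 (F = -½*(-64) = 32)
M(S, o) = -3 + o/2
W(N, z) = 0
v(t, f) = -5*t
m(O) = 0 (m(O) = 5*(0/O) = 5*0 = 0)
K = 1/32 ≈ 0.031250
1/(K + m(v(-3, M(0, 1)))) = 1/(1/32 + 0) = 1/(1/32) = 32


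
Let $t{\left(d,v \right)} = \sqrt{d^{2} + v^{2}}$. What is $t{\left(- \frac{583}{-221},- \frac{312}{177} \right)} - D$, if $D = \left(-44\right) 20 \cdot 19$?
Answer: $16720 + \frac{\sqrt{1711417865}}{13039} \approx 16723.0$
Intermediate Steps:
$D = -16720$ ($D = \left(-880\right) 19 = -16720$)
$t{\left(- \frac{583}{-221},- \frac{312}{177} \right)} - D = \sqrt{\left(- \frac{583}{-221}\right)^{2} + \left(- \frac{312}{177}\right)^{2}} - -16720 = \sqrt{\left(\left(-583\right) \left(- \frac{1}{221}\right)\right)^{2} + \left(\left(-312\right) \frac{1}{177}\right)^{2}} + 16720 = \sqrt{\left(\frac{583}{221}\right)^{2} + \left(- \frac{104}{59}\right)^{2}} + 16720 = \sqrt{\frac{339889}{48841} + \frac{10816}{3481}} + 16720 = \sqrt{\frac{1711417865}{170015521}} + 16720 = \frac{\sqrt{1711417865}}{13039} + 16720 = 16720 + \frac{\sqrt{1711417865}}{13039}$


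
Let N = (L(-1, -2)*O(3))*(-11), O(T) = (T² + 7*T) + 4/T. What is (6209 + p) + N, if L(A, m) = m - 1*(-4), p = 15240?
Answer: 62279/3 ≈ 20760.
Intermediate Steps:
L(A, m) = 4 + m (L(A, m) = m + 4 = 4 + m)
O(T) = T² + 4/T + 7*T
N = -2068/3 (N = ((4 - 2)*((4 + 3²*(7 + 3))/3))*(-11) = (2*((4 + 9*10)/3))*(-11) = (2*((4 + 90)/3))*(-11) = (2*((⅓)*94))*(-11) = (2*(94/3))*(-11) = (188/3)*(-11) = -2068/3 ≈ -689.33)
(6209 + p) + N = (6209 + 15240) - 2068/3 = 21449 - 2068/3 = 62279/3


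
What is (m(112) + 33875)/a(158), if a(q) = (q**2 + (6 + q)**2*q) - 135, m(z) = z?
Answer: 11329/1424799 ≈ 0.0079513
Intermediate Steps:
a(q) = -135 + q**2 + q*(6 + q)**2 (a(q) = (q**2 + q*(6 + q)**2) - 135 = -135 + q**2 + q*(6 + q)**2)
(m(112) + 33875)/a(158) = (112 + 33875)/(-135 + 158**2 + 158*(6 + 158)**2) = 33987/(-135 + 24964 + 158*164**2) = 33987/(-135 + 24964 + 158*26896) = 33987/(-135 + 24964 + 4249568) = 33987/4274397 = 33987*(1/4274397) = 11329/1424799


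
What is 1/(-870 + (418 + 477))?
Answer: 1/25 ≈ 0.040000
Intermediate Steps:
1/(-870 + (418 + 477)) = 1/(-870 + 895) = 1/25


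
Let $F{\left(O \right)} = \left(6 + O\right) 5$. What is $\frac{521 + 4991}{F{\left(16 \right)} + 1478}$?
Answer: $\frac{1378}{397} \approx 3.471$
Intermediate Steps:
$F{\left(O \right)} = 30 + 5 O$
$\frac{521 + 4991}{F{\left(16 \right)} + 1478} = \frac{521 + 4991}{\left(30 + 5 \cdot 16\right) + 1478} = \frac{5512}{\left(30 + 80\right) + 1478} = \frac{5512}{110 + 1478} = \frac{5512}{1588} = 5512 \cdot \frac{1}{1588} = \frac{1378}{397}$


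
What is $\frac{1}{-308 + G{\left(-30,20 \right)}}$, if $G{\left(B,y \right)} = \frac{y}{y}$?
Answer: $- \frac{1}{307} \approx -0.0032573$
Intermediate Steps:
$G{\left(B,y \right)} = 1$
$\frac{1}{-308 + G{\left(-30,20 \right)}} = \frac{1}{-308 + 1} = \frac{1}{-307} = - \frac{1}{307}$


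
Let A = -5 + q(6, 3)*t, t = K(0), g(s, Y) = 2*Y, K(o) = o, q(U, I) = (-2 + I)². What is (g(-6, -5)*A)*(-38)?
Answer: -1900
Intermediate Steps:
t = 0
A = -5 (A = -5 + (-2 + 3)²*0 = -5 + 1²*0 = -5 + 1*0 = -5 + 0 = -5)
(g(-6, -5)*A)*(-38) = ((2*(-5))*(-5))*(-38) = -10*(-5)*(-38) = 50*(-38) = -1900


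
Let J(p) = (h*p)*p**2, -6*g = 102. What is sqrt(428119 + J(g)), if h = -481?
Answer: 2*sqrt(697818) ≈ 1670.7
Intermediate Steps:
g = -17 (g = -1/6*102 = -17)
J(p) = -481*p**3 (J(p) = (-481*p)*p**2 = -481*p**3)
sqrt(428119 + J(g)) = sqrt(428119 - 481*(-17)**3) = sqrt(428119 - 481*(-4913)) = sqrt(428119 + 2363153) = sqrt(2791272) = 2*sqrt(697818)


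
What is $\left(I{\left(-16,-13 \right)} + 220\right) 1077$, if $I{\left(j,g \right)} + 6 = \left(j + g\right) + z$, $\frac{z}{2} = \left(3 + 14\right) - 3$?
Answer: $229401$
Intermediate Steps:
$z = 28$ ($z = 2 \left(\left(3 + 14\right) - 3\right) = 2 \left(17 - 3\right) = 2 \cdot 14 = 28$)
$I{\left(j,g \right)} = 22 + g + j$ ($I{\left(j,g \right)} = -6 + \left(\left(j + g\right) + 28\right) = -6 + \left(\left(g + j\right) + 28\right) = -6 + \left(28 + g + j\right) = 22 + g + j$)
$\left(I{\left(-16,-13 \right)} + 220\right) 1077 = \left(\left(22 - 13 - 16\right) + 220\right) 1077 = \left(-7 + 220\right) 1077 = 213 \cdot 1077 = 229401$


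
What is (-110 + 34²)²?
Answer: 1094116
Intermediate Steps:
(-110 + 34²)² = (-110 + 1156)² = 1046² = 1094116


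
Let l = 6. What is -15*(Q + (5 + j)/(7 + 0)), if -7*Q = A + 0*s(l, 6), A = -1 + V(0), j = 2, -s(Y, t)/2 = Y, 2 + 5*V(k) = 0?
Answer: -18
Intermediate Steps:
V(k) = -2/5 (V(k) = -2/5 + (1/5)*0 = -2/5 + 0 = -2/5)
s(Y, t) = -2*Y
A = -7/5 (A = -1 - 2/5 = -7/5 ≈ -1.4000)
Q = 1/5 (Q = -(-7/5 + 0*(-2*6))/7 = -(-7/5 + 0*(-12))/7 = -(-7/5 + 0)/7 = -1/7*(-7/5) = 1/5 ≈ 0.20000)
-15*(Q + (5 + j)/(7 + 0)) = -15*(1/5 + (5 + 2)/(7 + 0)) = -15*(1/5 + 7/7) = -15*(1/5 + 7*(1/7)) = -15*(1/5 + 1) = -15*6/5 = -18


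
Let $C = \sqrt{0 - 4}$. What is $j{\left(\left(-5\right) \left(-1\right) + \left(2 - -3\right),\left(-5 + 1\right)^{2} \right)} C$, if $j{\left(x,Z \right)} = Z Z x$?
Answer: $5120 i \approx 5120.0 i$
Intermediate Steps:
$j{\left(x,Z \right)} = x Z^{2}$ ($j{\left(x,Z \right)} = Z^{2} x = x Z^{2}$)
$C = 2 i$ ($C = \sqrt{-4} = 2 i \approx 2.0 i$)
$j{\left(\left(-5\right) \left(-1\right) + \left(2 - -3\right),\left(-5 + 1\right)^{2} \right)} C = \left(\left(-5\right) \left(-1\right) + \left(2 - -3\right)\right) \left(\left(-5 + 1\right)^{2}\right)^{2} \cdot 2 i = \left(5 + \left(2 + 3\right)\right) \left(\left(-4\right)^{2}\right)^{2} \cdot 2 i = \left(5 + 5\right) 16^{2} \cdot 2 i = 10 \cdot 256 \cdot 2 i = 2560 \cdot 2 i = 5120 i$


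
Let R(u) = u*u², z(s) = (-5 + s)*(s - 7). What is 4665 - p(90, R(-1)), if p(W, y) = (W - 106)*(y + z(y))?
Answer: 5417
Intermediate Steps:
z(s) = (-7 + s)*(-5 + s) (z(s) = (-5 + s)*(-7 + s) = (-7 + s)*(-5 + s))
R(u) = u³
p(W, y) = (-106 + W)*(35 + y² - 11*y) (p(W, y) = (W - 106)*(y + (35 + y² - 12*y)) = (-106 + W)*(35 + y² - 11*y))
4665 - p(90, R(-1)) = 4665 - (-3710 - 106*((-1)³)² + 1166*(-1)³ + 90*(-1)³ + 90*(35 + ((-1)³)² - 12*(-1)³)) = 4665 - (-3710 - 106*(-1)² + 1166*(-1) + 90*(-1) + 90*(35 + (-1)² - 12*(-1))) = 4665 - (-3710 - 106*1 - 1166 - 90 + 90*(35 + 1 + 12)) = 4665 - (-3710 - 106 - 1166 - 90 + 90*48) = 4665 - (-3710 - 106 - 1166 - 90 + 4320) = 4665 - 1*(-752) = 4665 + 752 = 5417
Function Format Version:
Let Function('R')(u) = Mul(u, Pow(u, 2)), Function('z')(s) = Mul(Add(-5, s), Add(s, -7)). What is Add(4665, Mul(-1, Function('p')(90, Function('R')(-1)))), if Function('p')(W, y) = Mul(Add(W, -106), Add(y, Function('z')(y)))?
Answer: 5417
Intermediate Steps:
Function('z')(s) = Mul(Add(-7, s), Add(-5, s)) (Function('z')(s) = Mul(Add(-5, s), Add(-7, s)) = Mul(Add(-7, s), Add(-5, s)))
Function('R')(u) = Pow(u, 3)
Function('p')(W, y) = Mul(Add(-106, W), Add(35, Pow(y, 2), Mul(-11, y))) (Function('p')(W, y) = Mul(Add(W, -106), Add(y, Add(35, Pow(y, 2), Mul(-12, y)))) = Mul(Add(-106, W), Add(35, Pow(y, 2), Mul(-11, y))))
Add(4665, Mul(-1, Function('p')(90, Function('R')(-1)))) = Add(4665, Mul(-1, Add(-3710, Mul(-106, Pow(Pow(-1, 3), 2)), Mul(1166, Pow(-1, 3)), Mul(90, Pow(-1, 3)), Mul(90, Add(35, Pow(Pow(-1, 3), 2), Mul(-12, Pow(-1, 3))))))) = Add(4665, Mul(-1, Add(-3710, Mul(-106, Pow(-1, 2)), Mul(1166, -1), Mul(90, -1), Mul(90, Add(35, Pow(-1, 2), Mul(-12, -1)))))) = Add(4665, Mul(-1, Add(-3710, Mul(-106, 1), -1166, -90, Mul(90, Add(35, 1, 12))))) = Add(4665, Mul(-1, Add(-3710, -106, -1166, -90, Mul(90, 48)))) = Add(4665, Mul(-1, Add(-3710, -106, -1166, -90, 4320))) = Add(4665, Mul(-1, -752)) = Add(4665, 752) = 5417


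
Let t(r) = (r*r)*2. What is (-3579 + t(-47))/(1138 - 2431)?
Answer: -839/1293 ≈ -0.64888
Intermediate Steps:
t(r) = 2*r² (t(r) = r²*2 = 2*r²)
(-3579 + t(-47))/(1138 - 2431) = (-3579 + 2*(-47)²)/(1138 - 2431) = (-3579 + 2*2209)/(-1293) = (-3579 + 4418)*(-1/1293) = 839*(-1/1293) = -839/1293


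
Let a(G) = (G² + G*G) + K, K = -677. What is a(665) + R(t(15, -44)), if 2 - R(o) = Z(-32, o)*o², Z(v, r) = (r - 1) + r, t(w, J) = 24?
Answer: 856703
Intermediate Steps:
Z(v, r) = -1 + 2*r (Z(v, r) = (-1 + r) + r = -1 + 2*r)
a(G) = -677 + 2*G² (a(G) = (G² + G*G) - 677 = (G² + G²) - 677 = 2*G² - 677 = -677 + 2*G²)
R(o) = 2 - o²*(-1 + 2*o) (R(o) = 2 - (-1 + 2*o)*o² = 2 - o²*(-1 + 2*o))
a(665) + R(t(15, -44)) = (-677 + 2*665²) + (2 + 24²*(1 - 2*24)) = (-677 + 2*442225) + (2 + 576*(1 - 48)) = (-677 + 884450) + (2 + 576*(-47)) = 883773 + (2 - 27072) = 883773 - 27070 = 856703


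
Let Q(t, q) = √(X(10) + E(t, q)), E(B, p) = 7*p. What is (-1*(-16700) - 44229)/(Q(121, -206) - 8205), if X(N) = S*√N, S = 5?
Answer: 27529/(8205 - I*√(1442 - 5*√10)) ≈ 3.3551 + 0.015442*I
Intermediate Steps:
X(N) = 5*√N
Q(t, q) = √(5*√10 + 7*q)
(-1*(-16700) - 44229)/(Q(121, -206) - 8205) = (-1*(-16700) - 44229)/(√(5*√10 + 7*(-206)) - 8205) = (16700 - 44229)/(√(5*√10 - 1442) - 8205) = -27529/(√(-1442 + 5*√10) - 8205) = -27529/(-8205 + √(-1442 + 5*√10))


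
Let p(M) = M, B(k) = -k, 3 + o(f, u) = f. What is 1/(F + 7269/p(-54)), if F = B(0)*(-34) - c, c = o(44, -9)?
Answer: -18/3161 ≈ -0.0056944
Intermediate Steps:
o(f, u) = -3 + f
c = 41 (c = -3 + 44 = 41)
F = -41 (F = -1*0*(-34) - 1*41 = 0*(-34) - 41 = 0 - 41 = -41)
1/(F + 7269/p(-54)) = 1/(-41 + 7269/(-54)) = 1/(-41 + 7269*(-1/54)) = 1/(-41 - 2423/18) = 1/(-3161/18) = -18/3161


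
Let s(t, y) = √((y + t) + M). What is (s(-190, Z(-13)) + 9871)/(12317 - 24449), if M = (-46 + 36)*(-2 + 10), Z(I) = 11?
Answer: -9871/12132 - I*√259/12132 ≈ -0.81363 - 0.0013265*I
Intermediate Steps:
M = -80 (M = -10*8 = -80)
s(t, y) = √(-80 + t + y) (s(t, y) = √((y + t) - 80) = √((t + y) - 80) = √(-80 + t + y))
(s(-190, Z(-13)) + 9871)/(12317 - 24449) = (√(-80 - 190 + 11) + 9871)/(12317 - 24449) = (√(-259) + 9871)/(-12132) = (I*√259 + 9871)*(-1/12132) = (9871 + I*√259)*(-1/12132) = -9871/12132 - I*√259/12132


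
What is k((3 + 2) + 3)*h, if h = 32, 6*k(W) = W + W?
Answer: 256/3 ≈ 85.333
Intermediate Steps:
k(W) = W/3 (k(W) = (W + W)/6 = (2*W)/6 = W/3)
k((3 + 2) + 3)*h = (((3 + 2) + 3)/3)*32 = ((5 + 3)/3)*32 = ((⅓)*8)*32 = (8/3)*32 = 256/3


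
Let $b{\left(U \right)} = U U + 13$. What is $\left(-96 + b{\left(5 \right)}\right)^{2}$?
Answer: $3364$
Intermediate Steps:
$b{\left(U \right)} = 13 + U^{2}$ ($b{\left(U \right)} = U^{2} + 13 = 13 + U^{2}$)
$\left(-96 + b{\left(5 \right)}\right)^{2} = \left(-96 + \left(13 + 5^{2}\right)\right)^{2} = \left(-96 + \left(13 + 25\right)\right)^{2} = \left(-96 + 38\right)^{2} = \left(-58\right)^{2} = 3364$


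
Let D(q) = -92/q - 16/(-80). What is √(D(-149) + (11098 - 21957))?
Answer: I*√6026562770/745 ≈ 104.2*I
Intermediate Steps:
D(q) = ⅕ - 92/q (D(q) = -92/q - 16*(-1/80) = -92/q + ⅕ = ⅕ - 92/q)
√(D(-149) + (11098 - 21957)) = √((⅕)*(-460 - 149)/(-149) + (11098 - 21957)) = √((⅕)*(-1/149)*(-609) - 10859) = √(609/745 - 10859) = √(-8089346/745) = I*√6026562770/745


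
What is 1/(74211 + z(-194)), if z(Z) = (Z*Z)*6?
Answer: 1/300027 ≈ 3.3330e-6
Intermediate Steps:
z(Z) = 6*Z² (z(Z) = Z²*6 = 6*Z²)
1/(74211 + z(-194)) = 1/(74211 + 6*(-194)²) = 1/(74211 + 6*37636) = 1/(74211 + 225816) = 1/300027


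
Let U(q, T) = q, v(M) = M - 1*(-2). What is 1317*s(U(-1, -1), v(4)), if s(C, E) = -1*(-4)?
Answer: 5268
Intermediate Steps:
v(M) = 2 + M (v(M) = M + 2 = 2 + M)
s(C, E) = 4
1317*s(U(-1, -1), v(4)) = 1317*4 = 5268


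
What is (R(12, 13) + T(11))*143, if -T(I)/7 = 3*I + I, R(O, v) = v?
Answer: -42185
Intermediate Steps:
T(I) = -28*I (T(I) = -7*(3*I + I) = -28*I)
(R(12, 13) + T(11))*143 = (13 - 28*11)*143 = (13 - 308)*143 = -295*143 = -42185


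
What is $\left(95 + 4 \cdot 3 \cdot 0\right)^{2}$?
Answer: $9025$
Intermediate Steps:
$\left(95 + 4 \cdot 3 \cdot 0\right)^{2} = \left(95 + 12 \cdot 0\right)^{2} = \left(95 + 0\right)^{2} = 95^{2} = 9025$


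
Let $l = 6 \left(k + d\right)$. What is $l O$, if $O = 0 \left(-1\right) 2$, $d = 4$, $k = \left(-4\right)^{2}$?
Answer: $0$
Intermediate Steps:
$k = 16$
$O = 0$ ($O = 0 \cdot 2 = 0$)
$l = 120$ ($l = 6 \left(16 + 4\right) = 6 \cdot 20 = 120$)
$l O = 120 \cdot 0 = 0$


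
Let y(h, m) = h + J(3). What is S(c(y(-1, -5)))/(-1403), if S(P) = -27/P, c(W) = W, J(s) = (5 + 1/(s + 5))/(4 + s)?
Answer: -504/7015 ≈ -0.071846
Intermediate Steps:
J(s) = (5 + 1/(5 + s))/(4 + s)
y(h, m) = 41/56 + h (y(h, m) = h + (26 + 5*3)/(20 + 3² + 9*3) = h + (26 + 15)/(20 + 9 + 27) = h + 41/56 = 41/56 + h)
S(c(y(-1, -5)))/(-1403) = -27/(41/56 - 1)/(-1403) = -27/(-15/56)*(-1/1403) = -27*(-56/15)*(-1/1403) = (504/5)*(-1/1403) = -504/7015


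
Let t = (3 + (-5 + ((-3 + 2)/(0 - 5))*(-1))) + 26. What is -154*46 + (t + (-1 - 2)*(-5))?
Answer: -35226/5 ≈ -7045.2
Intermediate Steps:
t = 119/5 (t = (3 + (-5 - 1/(-5)*(-1))) + 26 = (3 + (-5 - 1*(-⅕)*(-1))) + 26 = (3 + (-5 + (⅕)*(-1))) + 26 = (3 + (-5 - ⅕)) + 26 = (3 - 26/5) + 26 = -11/5 + 26 = 119/5 ≈ 23.800)
-154*46 + (t + (-1 - 2)*(-5)) = -154*46 + (119/5 + (-1 - 2)*(-5)) = -7084 + (119/5 - 3*(-5)) = -7084 + (119/5 + 15) = -7084 + 194/5 = -35226/5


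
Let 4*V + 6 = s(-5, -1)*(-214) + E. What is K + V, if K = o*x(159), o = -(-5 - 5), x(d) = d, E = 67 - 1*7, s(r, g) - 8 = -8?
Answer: 3207/2 ≈ 1603.5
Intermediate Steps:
s(r, g) = 0 (s(r, g) = 8 - 8 = 0)
E = 60 (E = 67 - 7 = 60)
o = 10 (o = -1*(-10) = 10)
V = 27/2 (V = -3/2 + (0*(-214) + 60)/4 = -3/2 + (0 + 60)/4 = -3/2 + (1/4)*60 = -3/2 + 15 = 27/2 ≈ 13.500)
K = 1590 (K = 10*159 = 1590)
K + V = 1590 + 27/2 = 3207/2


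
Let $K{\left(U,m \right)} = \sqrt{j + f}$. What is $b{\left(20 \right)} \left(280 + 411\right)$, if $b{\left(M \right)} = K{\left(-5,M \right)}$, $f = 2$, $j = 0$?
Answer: $691 \sqrt{2} \approx 977.22$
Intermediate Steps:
$K{\left(U,m \right)} = \sqrt{2}$ ($K{\left(U,m \right)} = \sqrt{0 + 2} = \sqrt{2}$)
$b{\left(M \right)} = \sqrt{2}$
$b{\left(20 \right)} \left(280 + 411\right) = \sqrt{2} \left(280 + 411\right) = \sqrt{2} \cdot 691 = 691 \sqrt{2}$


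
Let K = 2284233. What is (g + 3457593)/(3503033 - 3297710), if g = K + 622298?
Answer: 6364124/205323 ≈ 30.996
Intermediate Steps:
g = 2906531 (g = 2284233 + 622298 = 2906531)
(g + 3457593)/(3503033 - 3297710) = (2906531 + 3457593)/(3503033 - 3297710) = 6364124/205323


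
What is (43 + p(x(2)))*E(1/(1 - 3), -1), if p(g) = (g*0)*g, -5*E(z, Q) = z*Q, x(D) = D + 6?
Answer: -43/10 ≈ -4.3000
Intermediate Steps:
x(D) = 6 + D
E(z, Q) = -Q*z/5 (E(z, Q) = -z*Q/5 = -Q*z/5)
p(g) = 0 (p(g) = 0*g = 0)
(43 + p(x(2)))*E(1/(1 - 3), -1) = (43 + 0)*(-⅕*(-1)/(1 - 3)) = 43*(-⅕*(-1)/(-2)) = 43*(-⅕*(-1)*(-½)) = 43*(-⅒) = -43/10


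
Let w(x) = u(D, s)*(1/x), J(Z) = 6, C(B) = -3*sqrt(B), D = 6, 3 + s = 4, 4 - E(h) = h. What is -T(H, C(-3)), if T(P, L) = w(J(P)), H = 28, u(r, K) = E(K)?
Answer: -1/2 ≈ -0.50000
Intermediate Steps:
E(h) = 4 - h
s = 1 (s = -3 + 4 = 1)
u(r, K) = 4 - K
w(x) = 3/x (w(x) = (4 - 1*1)*(1/x) = (4 - 1)/x = 3/x)
T(P, L) = 1/2 (T(P, L) = 3/6 = 3*(1/6) = 1/2)
-T(H, C(-3)) = -1*1/2 = -1/2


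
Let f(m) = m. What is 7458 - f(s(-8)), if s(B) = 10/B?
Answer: 29837/4 ≈ 7459.3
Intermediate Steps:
7458 - f(s(-8)) = 7458 - 10/(-8) = 7458 - 10*(-1)/8 = 7458 - 1*(-5/4) = 7458 + 5/4 = 29837/4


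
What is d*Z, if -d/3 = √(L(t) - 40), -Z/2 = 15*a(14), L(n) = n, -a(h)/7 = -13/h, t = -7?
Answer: 585*I*√47 ≈ 4010.6*I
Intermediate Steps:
a(h) = 91/h (a(h) = -(-91)/h = 91/h)
Z = -195 (Z = -30*91/14 = -30*91*(1/14) = -30*13/2 = -2*195/2 = -195)
d = -3*I*√47 (d = -3*√(-7 - 40) = -3*I*√47 ≈ -20.567*I)
d*Z = -3*I*√47*(-195) = 585*I*√47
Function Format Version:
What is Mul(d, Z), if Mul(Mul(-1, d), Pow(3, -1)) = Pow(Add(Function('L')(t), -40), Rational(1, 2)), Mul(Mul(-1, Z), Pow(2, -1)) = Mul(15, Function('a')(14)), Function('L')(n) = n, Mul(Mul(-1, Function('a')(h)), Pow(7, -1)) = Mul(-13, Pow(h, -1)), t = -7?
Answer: Mul(585, I, Pow(47, Rational(1, 2))) ≈ Mul(4010.6, I)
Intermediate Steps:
Function('a')(h) = Mul(91, Pow(h, -1)) (Function('a')(h) = Mul(-7, Mul(-13, Pow(h, -1))) = Mul(91, Pow(h, -1)))
Z = -195 (Z = Mul(-2, Mul(15, Mul(91, Pow(14, -1)))) = Mul(-2, Mul(15, Mul(91, Rational(1, 14)))) = Mul(-2, Mul(15, Rational(13, 2))) = Mul(-2, Rational(195, 2)) = -195)
d = Mul(-3, I, Pow(47, Rational(1, 2))) (d = Mul(-3, Pow(Add(-7, -40), Rational(1, 2))) = Mul(-3, Pow(-47, Rational(1, 2))) = Mul(-3, Mul(I, Pow(47, Rational(1, 2)))) = Mul(-3, I, Pow(47, Rational(1, 2))) ≈ Mul(-20.567, I))
Mul(d, Z) = Mul(Mul(-3, I, Pow(47, Rational(1, 2))), -195) = Mul(585, I, Pow(47, Rational(1, 2)))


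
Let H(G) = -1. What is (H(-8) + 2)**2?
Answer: 1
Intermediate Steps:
(H(-8) + 2)**2 = (-1 + 2)**2 = 1**2 = 1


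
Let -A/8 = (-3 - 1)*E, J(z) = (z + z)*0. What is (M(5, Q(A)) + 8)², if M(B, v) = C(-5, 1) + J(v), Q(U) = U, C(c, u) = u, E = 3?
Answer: 81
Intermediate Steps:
J(z) = 0 (J(z) = (2*z)*0 = 0)
A = 96 (A = -8*(-3 - 1)*3 = -(-32)*3 = -8*(-12) = 96)
M(B, v) = 1 (M(B, v) = 1 + 0 = 1)
(M(5, Q(A)) + 8)² = (1 + 8)² = 9² = 81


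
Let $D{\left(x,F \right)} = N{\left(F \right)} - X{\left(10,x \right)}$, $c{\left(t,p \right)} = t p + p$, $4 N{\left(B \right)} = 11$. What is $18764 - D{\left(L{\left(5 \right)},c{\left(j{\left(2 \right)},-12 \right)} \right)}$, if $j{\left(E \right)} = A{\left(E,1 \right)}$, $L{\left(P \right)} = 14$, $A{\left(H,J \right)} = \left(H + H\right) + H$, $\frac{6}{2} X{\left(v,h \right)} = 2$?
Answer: $\frac{225143}{12} \approx 18762.0$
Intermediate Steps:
$N{\left(B \right)} = \frac{11}{4}$ ($N{\left(B \right)} = \frac{1}{4} \cdot 11 = \frac{11}{4}$)
$X{\left(v,h \right)} = \frac{2}{3}$ ($X{\left(v,h \right)} = \frac{1}{3} \cdot 2 = \frac{2}{3}$)
$A{\left(H,J \right)} = 3 H$ ($A{\left(H,J \right)} = 2 H + H = 3 H$)
$j{\left(E \right)} = 3 E$
$c{\left(t,p \right)} = p + p t$ ($c{\left(t,p \right)} = p t + p = p + p t$)
$D{\left(x,F \right)} = \frac{25}{12}$ ($D{\left(x,F \right)} = \frac{11}{4} - \frac{2}{3} = \frac{25}{12}$)
$18764 - D{\left(L{\left(5 \right)},c{\left(j{\left(2 \right)},-12 \right)} \right)} = 18764 - \frac{25}{12} = \frac{225143}{12}$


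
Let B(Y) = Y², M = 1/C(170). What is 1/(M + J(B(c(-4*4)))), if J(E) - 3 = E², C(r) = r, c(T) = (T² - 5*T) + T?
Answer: 170/1782579200511 ≈ 9.5367e-11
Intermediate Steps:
c(T) = T² - 4*T
M = 1/170 ≈ 0.0058824
J(E) = 3 + E²
1/(M + J(B(c(-4*4)))) = 1/(1/170 + (3 + (((-4*4)*(-4 - 4*4))²)²)) = 1/(1/170 + (3 + ((-16*(-4 - 16))²)²)) = 1/(1/170 + (3 + ((-16*(-20))²)²)) = 1/(1/170 + (3 + (320²)²)) = 1/(1/170 + (3 + 102400²)) = 1/(1/170 + (3 + 10485760000)) = 1/(1/170 + 10485760003) = 1/(1782579200511/170) = 170/1782579200511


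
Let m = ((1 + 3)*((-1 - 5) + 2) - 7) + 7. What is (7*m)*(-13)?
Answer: 1456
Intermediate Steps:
m = -16 (m = (4*(-6 + 2) - 7) + 7 = (4*(-4) - 7) + 7 = (-16 - 7) + 7 = -23 + 7 = -16)
(7*m)*(-13) = (7*(-16))*(-13) = -112*(-13) = 1456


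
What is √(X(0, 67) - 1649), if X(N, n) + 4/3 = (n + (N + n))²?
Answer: √146751/3 ≈ 127.69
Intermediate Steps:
X(N, n) = -4/3 + (N + 2*n)² (X(N, n) = -4/3 + (n + (N + n))² = -4/3 + (N + 2*n)²)
√(X(0, 67) - 1649) = √((-4/3 + (0 + 2*67)²) - 1649) = √((-4/3 + (0 + 134)²) - 1649) = √((-4/3 + 134²) - 1649) = √((-4/3 + 17956) - 1649) = √(53864/3 - 1649) = √(48917/3) = √146751/3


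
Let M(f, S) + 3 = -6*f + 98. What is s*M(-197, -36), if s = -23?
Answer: -29371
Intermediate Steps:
M(f, S) = 95 - 6*f (M(f, S) = -3 + (-6*f + 98) = -3 + (98 - 6*f) = 95 - 6*f)
s*M(-197, -36) = -23*(95 - 6*(-197)) = -23*(95 + 1182) = -23*1277 = -29371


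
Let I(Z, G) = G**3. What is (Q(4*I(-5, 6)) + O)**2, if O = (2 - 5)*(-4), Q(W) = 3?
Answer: 225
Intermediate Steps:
O = 12 (O = -3*(-4) = 12)
(Q(4*I(-5, 6)) + O)**2 = (3 + 12)**2 = 15**2 = 225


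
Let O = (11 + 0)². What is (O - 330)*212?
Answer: -44308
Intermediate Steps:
O = 121 (O = 11² = 121)
(O - 330)*212 = (121 - 330)*212 = -209*212 = -44308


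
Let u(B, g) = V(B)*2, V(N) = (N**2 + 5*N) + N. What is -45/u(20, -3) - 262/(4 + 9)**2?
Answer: -4309/2704 ≈ -1.5936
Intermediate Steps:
V(N) = N**2 + 6*N
u(B, g) = 2*B*(6 + B) (u(B, g) = (B*(6 + B))*2 = 2*B*(6 + B))
-45/u(20, -3) - 262/(4 + 9)**2 = -45*1/(40*(6 + 20)) - 262/(4 + 9)**2 = -45/(2*20*26) - 262/(13**2) = -45/1040 - 262/169 = -45*1/1040 - 262*1/169 = -9/208 - 262/169 = -4309/2704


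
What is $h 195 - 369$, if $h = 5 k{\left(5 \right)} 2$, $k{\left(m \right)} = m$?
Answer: $9381$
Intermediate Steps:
$h = 50$ ($h = 5 \cdot 5 \cdot 2 = 25 \cdot 2 = 50$)
$h 195 - 369 = 50 \cdot 195 - 369 = 9750 - 369 = 9381$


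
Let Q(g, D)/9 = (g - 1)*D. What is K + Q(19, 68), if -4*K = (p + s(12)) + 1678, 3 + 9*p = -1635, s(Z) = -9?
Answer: 42577/4 ≈ 10644.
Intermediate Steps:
Q(g, D) = 9*D*(-1 + g) (Q(g, D) = 9*((g - 1)*D) = 9*((-1 + g)*D) = 9*(D*(-1 + g)) = 9*D*(-1 + g))
p = -182 (p = -1/3 + (1/9)*(-1635) = -1/3 - 545/3 = -182)
K = -1487/4 (K = -((-182 - 9) + 1678)/4 = -(-191 + 1678)/4 = -1/4*1487 = -1487/4 ≈ -371.75)
K + Q(19, 68) = -1487/4 + 9*68*(-1 + 19) = -1487/4 + 9*68*18 = -1487/4 + 11016 = 42577/4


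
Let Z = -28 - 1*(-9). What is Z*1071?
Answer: -20349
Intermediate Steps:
Z = -19 (Z = -28 + 9 = -19)
Z*1071 = -19*1071 = -20349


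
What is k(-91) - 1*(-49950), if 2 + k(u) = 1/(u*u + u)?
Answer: 409074121/8190 ≈ 49948.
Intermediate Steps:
k(u) = -2 + 1/(u + u²) (k(u) = -2 + 1/(u*u + u) = -2 + 1/(u² + u) = -2 + 1/(u + u²))
k(-91) - 1*(-49950) = (1 - 2*(-91) - 2*(-91)²)/((-91)*(1 - 91)) - 1*(-49950) = -1/91*(1 + 182 - 2*8281)/(-90) + 49950 = -1/91*(-1/90)*(1 + 182 - 16562) + 49950 = -1/91*(-1/90)*(-16379) + 49950 = -16379/8190 + 49950 = 409074121/8190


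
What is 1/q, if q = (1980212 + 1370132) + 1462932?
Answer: 1/4813276 ≈ 2.0776e-7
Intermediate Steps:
q = 4813276 (q = 3350344 + 1462932 = 4813276)
1/q = 1/4813276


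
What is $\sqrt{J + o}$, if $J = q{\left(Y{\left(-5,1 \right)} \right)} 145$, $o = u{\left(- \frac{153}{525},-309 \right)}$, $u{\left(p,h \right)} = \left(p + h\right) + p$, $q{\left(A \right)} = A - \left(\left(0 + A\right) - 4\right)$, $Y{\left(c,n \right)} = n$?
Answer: $\frac{\sqrt{331261}}{35} \approx 16.444$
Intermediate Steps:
$q{\left(A \right)} = 4$ ($q{\left(A \right)} = A - \left(A - 4\right) = A - \left(-4 + A\right) = 4$)
$u{\left(p,h \right)} = h + 2 p$ ($u{\left(p,h \right)} = \left(h + p\right) + p = h + 2 p$)
$o = - \frac{54177}{175}$ ($o = -309 + 2 \left(- \frac{153}{525}\right) = -309 + 2 \left(\left(-153\right) \frac{1}{525}\right) = -309 + 2 \left(- \frac{51}{175}\right) = -309 - \frac{102}{175} = - \frac{54177}{175} \approx -309.58$)
$J = 580$ ($J = 4 \cdot 145 = 580$)
$\sqrt{J + o} = \sqrt{580 - \frac{54177}{175}} = \sqrt{\frac{47323}{175}} = \frac{\sqrt{331261}}{35}$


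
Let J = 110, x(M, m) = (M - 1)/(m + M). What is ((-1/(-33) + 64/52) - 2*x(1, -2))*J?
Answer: 5410/39 ≈ 138.72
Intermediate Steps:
x(M, m) = (-1 + M)/(M + m)
((-1/(-33) + 64/52) - 2*x(1, -2))*J = ((-1/(-33) + 64/52) - 2*(-1 + 1)/(1 - 2))*110 = ((-1*(-1/33) + 64*(1/52)) - 2*0/(-1))*110 = ((1/33 + 16/13) - (-2)*0)*110 = (541/429 - 2*0)*110 = (541/429 + 0)*110 = (541/429)*110 = 5410/39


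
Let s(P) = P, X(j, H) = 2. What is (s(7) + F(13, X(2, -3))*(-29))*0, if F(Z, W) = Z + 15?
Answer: 0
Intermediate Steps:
F(Z, W) = 15 + Z
(s(7) + F(13, X(2, -3))*(-29))*0 = (7 + (15 + 13)*(-29))*0 = (7 + 28*(-29))*0 = (7 - 812)*0 = -805*0 = 0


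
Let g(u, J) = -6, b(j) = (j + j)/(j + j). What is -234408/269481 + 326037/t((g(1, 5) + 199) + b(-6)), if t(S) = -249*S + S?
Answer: -33046204831/4321756624 ≈ -7.6465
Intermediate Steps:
b(j) = 1 (b(j) = (2*j)/((2*j)) = (2*j)*(1/(2*j)) = 1)
t(S) = -248*S
-234408/269481 + 326037/t((g(1, 5) + 199) + b(-6)) = -234408/269481 + 326037/((-248*((-6 + 199) + 1))) = -234408*1/269481 + 326037/((-248*(193 + 1))) = -78136/89827 + 326037/((-248*194)) = -78136/89827 + 326037/(-48112) = -78136/89827 + 326037*(-1/48112) = -78136/89827 - 326037/48112 = -33046204831/4321756624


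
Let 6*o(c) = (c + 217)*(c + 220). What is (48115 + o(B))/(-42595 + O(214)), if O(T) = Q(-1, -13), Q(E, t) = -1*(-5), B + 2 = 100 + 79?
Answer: -111277/63885 ≈ -1.7418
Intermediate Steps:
B = 177 (B = -2 + (100 + 79) = -2 + 179 = 177)
Q(E, t) = 5
o(c) = (217 + c)*(220 + c)/6 (o(c) = ((c + 217)*(c + 220))/6 = ((217 + c)*(220 + c))/6 = (217 + c)*(220 + c)/6)
O(T) = 5
(48115 + o(B))/(-42595 + O(214)) = (48115 + (23870/3 + (⅙)*177² + (437/6)*177))/(-42595 + 5) = (48115 + (23870/3 + (⅙)*31329 + 25783/2))/(-42590) = (48115 + (23870/3 + 10443/2 + 25783/2))*(-1/42590) = (48115 + 78209/3)*(-1/42590) = (222554/3)*(-1/42590) = -111277/63885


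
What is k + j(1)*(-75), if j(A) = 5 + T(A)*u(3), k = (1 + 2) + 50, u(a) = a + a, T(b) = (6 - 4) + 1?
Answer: -1672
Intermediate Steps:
T(b) = 3 (T(b) = 2 + 1 = 3)
u(a) = 2*a
k = 53 (k = 3 + 50 = 53)
j(A) = 23 (j(A) = 5 + 3*(2*3) = 5 + 3*6 = 5 + 18 = 23)
k + j(1)*(-75) = 53 + 23*(-75) = 53 - 1725 = -1672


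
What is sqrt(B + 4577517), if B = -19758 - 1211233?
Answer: sqrt(3346526) ≈ 1829.4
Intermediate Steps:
B = -1230991
sqrt(B + 4577517) = sqrt(-1230991 + 4577517) = sqrt(3346526)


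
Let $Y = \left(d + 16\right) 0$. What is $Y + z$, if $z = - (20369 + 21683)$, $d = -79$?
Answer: $-42052$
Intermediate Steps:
$z = -42052$ ($z = \left(-1\right) 42052 = -42052$)
$Y = 0$ ($Y = \left(-79 + 16\right) 0 = \left(-63\right) 0 = 0$)
$Y + z = 0 - 42052 = -42052$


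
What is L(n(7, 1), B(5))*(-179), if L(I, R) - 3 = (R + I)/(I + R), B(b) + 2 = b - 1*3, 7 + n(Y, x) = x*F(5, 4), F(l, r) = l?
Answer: -716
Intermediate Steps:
n(Y, x) = -7 + 5*x (n(Y, x) = -7 + x*5 = -7 + 5*x)
B(b) = -5 + b (B(b) = -2 + (b - 1*3) = -2 + (b - 3) = -2 + (-3 + b) = -5 + b)
L(I, R) = 4 (L(I, R) = 3 + (R + I)/(I + R) = 3 + (I + R)/(I + R) = 3 + 1 = 4)
L(n(7, 1), B(5))*(-179) = 4*(-179) = -716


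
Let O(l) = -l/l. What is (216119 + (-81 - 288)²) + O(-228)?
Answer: 352279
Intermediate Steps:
O(l) = -1 (O(l) = -1*1 = -1)
(216119 + (-81 - 288)²) + O(-228) = (216119 + (-81 - 288)²) - 1 = (216119 + (-369)²) - 1 = (216119 + 136161) - 1 = 352280 - 1 = 352279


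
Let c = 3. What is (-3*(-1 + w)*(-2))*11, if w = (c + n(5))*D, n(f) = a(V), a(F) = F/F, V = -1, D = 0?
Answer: -66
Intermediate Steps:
a(F) = 1
n(f) = 1
w = 0 (w = (3 + 1)*0 = 4*0 = 0)
(-3*(-1 + w)*(-2))*11 = (-3*(-1 + 0)*(-2))*11 = (-3*(-1)*(-2))*11 = (3*(-2))*11 = -6*11 = -66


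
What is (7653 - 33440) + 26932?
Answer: 1145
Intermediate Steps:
(7653 - 33440) + 26932 = -25787 + 26932 = 1145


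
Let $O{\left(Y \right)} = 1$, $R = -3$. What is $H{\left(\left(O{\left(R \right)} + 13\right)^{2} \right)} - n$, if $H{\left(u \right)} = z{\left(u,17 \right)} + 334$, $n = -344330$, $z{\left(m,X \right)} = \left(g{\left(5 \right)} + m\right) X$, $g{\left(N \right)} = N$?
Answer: $348081$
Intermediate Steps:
$z{\left(m,X \right)} = X \left(5 + m\right)$ ($z{\left(m,X \right)} = \left(5 + m\right) X = X \left(5 + m\right)$)
$H{\left(u \right)} = 419 + 17 u$ ($H{\left(u \right)} = 17 \left(5 + u\right) + 334 = \left(85 + 17 u\right) + 334 = 419 + 17 u$)
$H{\left(\left(O{\left(R \right)} + 13\right)^{2} \right)} - n = \left(419 + 17 \left(1 + 13\right)^{2}\right) - -344330 = \left(419 + 17 \cdot 14^{2}\right) + 344330 = \left(419 + 17 \cdot 196\right) + 344330 = \left(419 + 3332\right) + 344330 = 3751 + 344330 = 348081$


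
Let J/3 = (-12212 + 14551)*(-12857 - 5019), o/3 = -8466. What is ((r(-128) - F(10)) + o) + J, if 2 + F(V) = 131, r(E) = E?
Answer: -125461547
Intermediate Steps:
o = -25398 (o = 3*(-8466) = -25398)
F(V) = 129 (F(V) = -2 + 131 = 129)
J = -125435892 (J = 3*((-12212 + 14551)*(-12857 - 5019)) = 3*(2339*(-17876)) = 3*(-41811964) = -125435892)
((r(-128) - F(10)) + o) + J = ((-128 - 1*129) - 25398) - 125435892 = ((-128 - 129) - 25398) - 125435892 = (-257 - 25398) - 125435892 = -25655 - 125435892 = -125461547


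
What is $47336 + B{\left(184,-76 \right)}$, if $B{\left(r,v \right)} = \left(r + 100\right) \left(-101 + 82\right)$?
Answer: $41940$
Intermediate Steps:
$B{\left(r,v \right)} = -1900 - 19 r$ ($B{\left(r,v \right)} = \left(100 + r\right) \left(-19\right) = -1900 - 19 r$)
$47336 + B{\left(184,-76 \right)} = 47336 - 5396 = 41940$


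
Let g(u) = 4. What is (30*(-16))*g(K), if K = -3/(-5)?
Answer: -1920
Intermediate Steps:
K = ⅗ (K = -3*(-⅕) = ⅗ ≈ 0.60000)
(30*(-16))*g(K) = (30*(-16))*4 = -480*4 = -1920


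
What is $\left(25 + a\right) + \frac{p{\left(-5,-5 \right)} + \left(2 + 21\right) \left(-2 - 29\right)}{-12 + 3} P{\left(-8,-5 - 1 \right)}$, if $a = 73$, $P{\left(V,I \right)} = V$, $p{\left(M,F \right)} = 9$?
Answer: $- \frac{4750}{9} \approx -527.78$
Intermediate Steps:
$\left(25 + a\right) + \frac{p{\left(-5,-5 \right)} + \left(2 + 21\right) \left(-2 - 29\right)}{-12 + 3} P{\left(-8,-5 - 1 \right)} = \left(25 + 73\right) + \frac{9 + \left(2 + 21\right) \left(-2 - 29\right)}{-12 + 3} \left(-8\right) = 98 + \frac{9 + 23 \left(-31\right)}{-9} \left(-8\right) = 98 + \left(9 - 713\right) \left(- \frac{1}{9}\right) \left(-8\right) = 98 + \left(-704\right) \left(- \frac{1}{9}\right) \left(-8\right) = 98 + \frac{704}{9} \left(-8\right) = 98 - \frac{5632}{9} = - \frac{4750}{9}$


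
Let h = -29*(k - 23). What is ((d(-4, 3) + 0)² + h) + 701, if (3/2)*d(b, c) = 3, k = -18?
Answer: 1894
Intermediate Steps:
d(b, c) = 2 (d(b, c) = (⅔)*3 = 2)
h = 1189 (h = -29*(-18 - 23) = -29*(-41) = 1189)
((d(-4, 3) + 0)² + h) + 701 = ((2 + 0)² + 1189) + 701 = (2² + 1189) + 701 = (4 + 1189) + 701 = 1193 + 701 = 1894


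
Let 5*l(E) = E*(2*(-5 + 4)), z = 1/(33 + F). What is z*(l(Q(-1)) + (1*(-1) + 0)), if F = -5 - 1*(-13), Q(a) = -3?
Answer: 1/205 ≈ 0.0048781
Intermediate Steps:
F = 8 (F = -5 + 13 = 8)
z = 1/41 (z = 1/(33 + 8) = 1/41 ≈ 0.024390)
l(E) = -2*E/5 (l(E) = (E*(2*(-5 + 4)))/5 = (E*(2*(-1)))/5 = (E*(-2))/5 = (-2*E)/5 = -2*E/5)
z*(l(Q(-1)) + (1*(-1) + 0)) = (-2/5*(-3) + (1*(-1) + 0))/41 = (6/5 + (-1 + 0))/41 = (6/5 - 1)/41 = (1/41)*(1/5) = 1/205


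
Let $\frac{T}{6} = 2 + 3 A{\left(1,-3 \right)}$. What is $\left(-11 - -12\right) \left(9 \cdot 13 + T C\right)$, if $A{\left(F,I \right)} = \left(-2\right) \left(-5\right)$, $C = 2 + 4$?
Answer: $1269$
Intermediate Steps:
$C = 6$
$A{\left(F,I \right)} = 10$
$T = 192$ ($T = 6 \left(2 + 3 \cdot 10\right) = 6 \left(2 + 30\right) = 6 \cdot 32 = 192$)
$\left(-11 - -12\right) \left(9 \cdot 13 + T C\right) = \left(-11 - -12\right) \left(9 \cdot 13 + 192 \cdot 6\right) = \left(-11 + 12\right) \left(117 + 1152\right) = 1 \cdot 1269 = 1269$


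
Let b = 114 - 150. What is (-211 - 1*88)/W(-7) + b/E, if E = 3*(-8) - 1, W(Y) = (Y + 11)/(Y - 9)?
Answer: 29936/25 ≈ 1197.4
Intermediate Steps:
W(Y) = (11 + Y)/(-9 + Y)
b = -36
E = -25 (E = -24 - 1 = -25)
(-211 - 1*88)/W(-7) + b/E = (-211 - 1*88)/(((11 - 7)/(-9 - 7))) - 36/(-25) = (-211 - 88)/((4/(-16))) - 36*(-1/25) = -299/((-1/16*4)) + 36/25 = -299/(-¼) + 36/25 = -299*(-4) + 36/25 = 1196 + 36/25 = 29936/25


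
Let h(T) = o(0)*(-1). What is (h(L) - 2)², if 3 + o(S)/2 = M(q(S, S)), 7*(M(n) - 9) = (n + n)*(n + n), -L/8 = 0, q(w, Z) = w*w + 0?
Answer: 196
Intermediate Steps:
q(w, Z) = w² (q(w, Z) = w² + 0 = w²)
L = 0 (L = -8*0 = 0)
M(n) = 9 + 4*n²/7 (M(n) = 9 + ((n + n)*(n + n))/7 = 9 + ((2*n)*(2*n))/7 = 9 + (4*n²)/7 = 9 + 4*n²/7)
o(S) = 12 + 8*S⁴/7 (o(S) = -6 + 2*(9 + 4*(S²)²/7) = -6 + 2*(9 + 4*S⁴/7) = -6 + (18 + 8*S⁴/7) = 12 + 8*S⁴/7)
h(T) = -12 (h(T) = (12 + (8/7)*0⁴)*(-1) = (12 + (8/7)*0)*(-1) = (12 + 0)*(-1) = 12*(-1) = -12)
(h(L) - 2)² = (-12 - 2)² = (-14)² = 196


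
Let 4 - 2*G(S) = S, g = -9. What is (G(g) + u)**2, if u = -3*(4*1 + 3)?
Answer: 841/4 ≈ 210.25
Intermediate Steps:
u = -21 (u = -3*(4 + 3) = -3*7 = -21)
G(S) = 2 - S/2
(G(g) + u)**2 = ((2 - 1/2*(-9)) - 21)**2 = ((2 + 9/2) - 21)**2 = (13/2 - 21)**2 = (-29/2)**2 = 841/4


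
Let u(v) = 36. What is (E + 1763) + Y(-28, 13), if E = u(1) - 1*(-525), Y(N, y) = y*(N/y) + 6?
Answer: 2302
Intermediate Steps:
Y(N, y) = 6 + N (Y(N, y) = N + 6 = 6 + N)
E = 561 (E = 36 - 1*(-525) = 36 + 525 = 561)
(E + 1763) + Y(-28, 13) = (561 + 1763) + (6 - 28) = 2324 - 22 = 2302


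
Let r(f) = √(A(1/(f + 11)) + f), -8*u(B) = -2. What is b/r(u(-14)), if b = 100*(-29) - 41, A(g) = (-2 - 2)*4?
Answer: 5882*I*√7/21 ≈ 741.06*I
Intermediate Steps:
u(B) = ¼ (u(B) = -⅛*(-2) = ¼)
A(g) = -16 (A(g) = -4*4 = -16)
b = -2941 (b = -2900 - 41 = -2941)
r(f) = √(-16 + f)
b/r(u(-14)) = -2941/√(-16 + ¼) = -2941*(-2*I*√7/21) = -(-5882)*I*√7/21 = 5882*I*√7/21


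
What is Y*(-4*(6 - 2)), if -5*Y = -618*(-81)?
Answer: 800928/5 ≈ 1.6019e+5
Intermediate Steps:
Y = -50058/5 (Y = -(-618)*(-81)/5 = -⅕*50058 = -50058/5 ≈ -10012.)
Y*(-4*(6 - 2)) = -(-200232)*(6 - 2)/5 = -(-200232)*4/5 = -50058/5*(-16) = 800928/5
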